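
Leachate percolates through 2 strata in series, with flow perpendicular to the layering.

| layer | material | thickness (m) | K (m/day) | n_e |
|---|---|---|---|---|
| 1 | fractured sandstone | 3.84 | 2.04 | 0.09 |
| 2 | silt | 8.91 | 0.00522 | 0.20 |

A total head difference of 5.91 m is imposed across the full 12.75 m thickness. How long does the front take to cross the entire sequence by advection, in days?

615

With flow normal to the layers, continuity requires the same specific discharge q through every layer.
Σ(b_i/K_i) = 3.84/2.04 + 8.91/0.00522 = 1709 d.
q = Δh / Σ(b_i/K_i) = 5.91 / 1709 = 0.003459 m/day.
In each layer the seepage velocity is v_i = q/n_i, so the layer transit time is t_i = b_i·n_i / q:
  layer 1 (fractured sandstone): t_1 = 3.84 × 0.09 / 0.003459 = 99.92 d
  layer 2 (silt): t_2 = 8.91 × 0.20 / 0.003459 = 515.2 d
Total t = Σ t_i = 615.2 days.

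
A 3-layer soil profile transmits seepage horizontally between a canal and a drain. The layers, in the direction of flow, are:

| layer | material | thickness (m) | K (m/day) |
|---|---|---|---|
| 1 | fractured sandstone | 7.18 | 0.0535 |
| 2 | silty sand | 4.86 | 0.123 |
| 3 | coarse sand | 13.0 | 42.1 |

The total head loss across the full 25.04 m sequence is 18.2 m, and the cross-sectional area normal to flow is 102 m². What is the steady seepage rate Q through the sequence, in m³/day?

Flow is perpendicular to layering, so the layers act in series and the equivalent K is the thickness-weighted harmonic mean.
Total thickness L = 7.18 + 4.86 + 13.0 = 25.04 m.
Σ(b_i/K_i) = 7.18/0.0535 + 4.86/0.123 + 13.0/42.1 = 174.0 d.
K_eq = L / Σ(b_i/K_i) = 25.04 / 174.0 = 0.1439 m/day.
Q = K_eq · A · (Δh/L) = 0.1439 × 102 × (18.2/25.04) = 10.67 m³/day.

10.7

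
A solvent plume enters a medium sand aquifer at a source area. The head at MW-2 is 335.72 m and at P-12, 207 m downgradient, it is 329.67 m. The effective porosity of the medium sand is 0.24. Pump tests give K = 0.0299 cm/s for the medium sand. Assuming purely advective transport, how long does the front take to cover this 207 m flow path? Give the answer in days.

Convert K: 0.0299 cm/s × 864 = 25.83 m/day.
Hydraulic gradient i = (335.72 − 329.67) / 207 = 6.05 / 207 = 0.02923.
Darcy flux q = K · i = 25.83 × 0.02923 = 0.7550 m/day.
Seepage velocity v = q / n_e = 0.7550 / 0.24 = 3.146 m/day.
Travel time t = L / v = 207 / 3.146 = 65.80 days.

65.8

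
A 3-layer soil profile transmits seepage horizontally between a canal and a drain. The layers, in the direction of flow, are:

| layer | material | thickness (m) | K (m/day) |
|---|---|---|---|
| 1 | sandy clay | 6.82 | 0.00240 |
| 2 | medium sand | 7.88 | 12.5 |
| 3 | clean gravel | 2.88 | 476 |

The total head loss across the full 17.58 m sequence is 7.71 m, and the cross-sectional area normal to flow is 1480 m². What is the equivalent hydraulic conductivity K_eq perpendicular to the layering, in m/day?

Flow is perpendicular to layering, so the layers act in series and the equivalent K is the thickness-weighted harmonic mean.
Total thickness L = 6.82 + 7.88 + 2.88 = 17.58 m.
Σ(b_i/K_i) = 6.82/0.00240 + 7.88/12.5 + 2.88/476 = 2842 d.
K_eq = L / Σ(b_i/K_i) = 17.58 / 2842 = 0.006185 m/day.

0.00619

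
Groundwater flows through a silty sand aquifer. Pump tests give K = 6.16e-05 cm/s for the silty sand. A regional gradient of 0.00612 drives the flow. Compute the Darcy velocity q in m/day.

Convert K: 6.16e-05 cm/s × 864 = 0.05322 m/day.
Hydraulic gradient i = 0.00612.
Specific discharge q = K · i = 0.05322 × 0.006120 = 0.0003257 m/day.

0.000326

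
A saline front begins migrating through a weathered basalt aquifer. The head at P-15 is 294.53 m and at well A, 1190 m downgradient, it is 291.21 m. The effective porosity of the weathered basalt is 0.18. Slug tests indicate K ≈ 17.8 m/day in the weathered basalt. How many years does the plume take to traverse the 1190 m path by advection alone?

Hydraulic gradient i = (294.53 − 291.21) / 1190 = 3.32 / 1190 = 0.002790.
Darcy flux q = K · i = 17.80 × 0.002790 = 0.04966 m/day.
Seepage velocity v = q / n_e = 0.04966 / 0.18 = 0.2759 m/day.
Travel time t = L / v = 1190 / 0.2759 = 4313 days = 11.81 years.

11.8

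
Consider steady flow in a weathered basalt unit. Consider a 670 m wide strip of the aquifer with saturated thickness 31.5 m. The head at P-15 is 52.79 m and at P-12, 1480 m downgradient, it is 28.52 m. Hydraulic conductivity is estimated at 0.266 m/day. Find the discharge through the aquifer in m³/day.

Cross-sectional area A = 670 × 31.5 = 21105 m².
Hydraulic gradient i = (52.79 − 28.52) / 1480 = 24.27 / 1480 = 0.01640.
Darcy's law: Q = K · A · i = 0.2660 × 21105 × 0.01640 = 92.06 m³/day.

92.1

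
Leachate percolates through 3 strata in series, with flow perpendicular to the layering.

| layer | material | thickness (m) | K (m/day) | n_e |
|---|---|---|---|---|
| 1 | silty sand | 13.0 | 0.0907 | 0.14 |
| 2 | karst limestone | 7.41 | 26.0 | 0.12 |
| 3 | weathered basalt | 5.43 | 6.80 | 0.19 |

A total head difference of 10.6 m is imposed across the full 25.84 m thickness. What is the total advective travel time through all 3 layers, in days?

With flow normal to the layers, continuity requires the same specific discharge q through every layer.
Σ(b_i/K_i) = 13.0/0.0907 + 7.41/26.0 + 5.43/6.80 = 144.4 d.
q = Δh / Σ(b_i/K_i) = 10.6 / 144.4 = 0.07340 m/day.
In each layer the seepage velocity is v_i = q/n_i, so the layer transit time is t_i = b_i·n_i / q:
  layer 1 (silty sand): t_1 = 13.0 × 0.14 / 0.07340 = 24.80 d
  layer 2 (karst limestone): t_2 = 7.41 × 0.12 / 0.07340 = 12.11 d
  layer 3 (weathered basalt): t_3 = 5.43 × 0.19 / 0.07340 = 14.06 d
Total t = Σ t_i = 50.97 days.

51.0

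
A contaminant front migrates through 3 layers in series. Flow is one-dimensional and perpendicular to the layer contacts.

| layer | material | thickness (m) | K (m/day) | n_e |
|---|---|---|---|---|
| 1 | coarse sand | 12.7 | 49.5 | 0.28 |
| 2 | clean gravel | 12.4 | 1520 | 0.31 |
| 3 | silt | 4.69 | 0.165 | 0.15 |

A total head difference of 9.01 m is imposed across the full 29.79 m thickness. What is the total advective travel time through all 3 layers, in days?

With flow normal to the layers, continuity requires the same specific discharge q through every layer.
Σ(b_i/K_i) = 12.7/49.5 + 12.4/1520 + 4.69/0.165 = 28.69 d.
q = Δh / Σ(b_i/K_i) = 9.01 / 28.69 = 0.3141 m/day.
In each layer the seepage velocity is v_i = q/n_i, so the layer transit time is t_i = b_i·n_i / q:
  layer 1 (coarse sand): t_1 = 12.7 × 0.28 / 0.3141 = 11.32 d
  layer 2 (clean gravel): t_2 = 12.4 × 0.31 / 0.3141 = 12.24 d
  layer 3 (silt): t_3 = 4.69 × 0.15 / 0.3141 = 2.240 d
Total t = Σ t_i = 25.80 days.

25.8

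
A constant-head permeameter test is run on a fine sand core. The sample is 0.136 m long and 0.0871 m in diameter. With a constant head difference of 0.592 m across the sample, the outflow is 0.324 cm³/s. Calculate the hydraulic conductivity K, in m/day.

Cross-sectional area A = π·(d/2)² = π × (0.0871/2)² = 0.005958 m².
Convert discharge: 0.324 cm³/s = 3.240e-07 m³/s.
Darcy's law rearranged: K = Q·L / (A·Δh) = 3.240e-07 × 0.136 / (0.005958 × 0.592) = 1.249e-05 m/s = 1.079 m/day.

1.08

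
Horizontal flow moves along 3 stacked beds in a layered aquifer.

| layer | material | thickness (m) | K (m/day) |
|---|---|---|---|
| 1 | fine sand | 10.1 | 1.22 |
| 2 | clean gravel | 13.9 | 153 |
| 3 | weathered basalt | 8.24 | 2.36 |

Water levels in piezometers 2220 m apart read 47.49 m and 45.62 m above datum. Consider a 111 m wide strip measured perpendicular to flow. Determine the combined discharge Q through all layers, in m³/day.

202

Flow is parallel to layering, so each bed carries its own Darcy discharge and the transmissivities add.
Σ(K_i·b_i) = 1.22×10.1 + 153×13.9 + 2.36×8.24 = 2158 m²/day.
Hydraulic gradient i = (47.49 − 45.62) / 2220 = 1.87 / 2220 = 0.0008423.
Q = Σ(K_i·b_i) · W · i = 2158 × 111 × 0.0008423 = 201.8 m³/day.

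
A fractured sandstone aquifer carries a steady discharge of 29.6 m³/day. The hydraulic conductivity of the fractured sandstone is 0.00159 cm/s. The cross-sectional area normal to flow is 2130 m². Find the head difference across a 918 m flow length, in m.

Convert K: 0.00159 cm/s × 864 = 1.374 m/day.
From Q = K·A·i, i = Q / (K·A) = 29.6 / (1.374 × 2130) = 0.01012.
Head loss Δh = i · L = 0.01012 × 918 = 9.286 m.

9.29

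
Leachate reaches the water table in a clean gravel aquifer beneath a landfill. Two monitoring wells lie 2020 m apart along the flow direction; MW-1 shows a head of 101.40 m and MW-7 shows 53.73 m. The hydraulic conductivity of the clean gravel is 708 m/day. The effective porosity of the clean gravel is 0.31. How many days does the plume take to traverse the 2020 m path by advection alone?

37.5

Hydraulic gradient i = (101.40 − 53.73) / 2020 = 47.67 / 2020 = 0.02360.
Darcy flux q = K · i = 708.0 × 0.02360 = 16.71 m/day.
Seepage velocity v = q / n_e = 16.71 / 0.31 = 53.90 m/day.
Travel time t = L / v = 2020 / 53.90 = 37.48 days.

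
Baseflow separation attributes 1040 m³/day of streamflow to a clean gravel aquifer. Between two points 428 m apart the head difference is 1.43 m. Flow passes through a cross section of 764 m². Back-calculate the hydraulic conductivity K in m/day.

407

Hydraulic gradient i = Δh / L = 1.43 / 428 = 0.003341.
From Q = K·A·i, K = Q / (A·i) = 1040 / (764.0 × 0.003341) = 407.4 m/day.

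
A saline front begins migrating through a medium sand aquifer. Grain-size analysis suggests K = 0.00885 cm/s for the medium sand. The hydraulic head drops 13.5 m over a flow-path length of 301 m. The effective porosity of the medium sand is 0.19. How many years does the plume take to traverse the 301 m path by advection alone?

0.457

Convert K: 0.00885 cm/s × 864 = 7.646 m/day.
Hydraulic gradient i = Δh / L = 13.5 / 301 = 0.04485.
Darcy flux q = K · i = 7.646 × 0.04485 = 0.3429 m/day.
Seepage velocity v = q / n_e = 0.3429 / 0.19 = 1.805 m/day.
Travel time t = L / v = 301 / 1.805 = 166.8 days = 0.4566 years.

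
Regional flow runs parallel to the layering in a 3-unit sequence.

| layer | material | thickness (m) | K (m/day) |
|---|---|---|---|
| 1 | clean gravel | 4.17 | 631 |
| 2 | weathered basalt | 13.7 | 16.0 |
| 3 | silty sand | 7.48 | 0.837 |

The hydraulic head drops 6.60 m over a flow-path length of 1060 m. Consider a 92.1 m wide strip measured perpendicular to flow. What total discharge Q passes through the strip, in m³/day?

Flow is parallel to layering, so each bed carries its own Darcy discharge and the transmissivities add.
Σ(K_i·b_i) = 631×4.17 + 16.0×13.7 + 0.837×7.48 = 2857 m²/day.
Hydraulic gradient i = Δh / L = 6.60 / 1060 = 0.006226.
Q = Σ(K_i·b_i) · W · i = 2857 × 92.1 × 0.006226 = 1638 m³/day.

1640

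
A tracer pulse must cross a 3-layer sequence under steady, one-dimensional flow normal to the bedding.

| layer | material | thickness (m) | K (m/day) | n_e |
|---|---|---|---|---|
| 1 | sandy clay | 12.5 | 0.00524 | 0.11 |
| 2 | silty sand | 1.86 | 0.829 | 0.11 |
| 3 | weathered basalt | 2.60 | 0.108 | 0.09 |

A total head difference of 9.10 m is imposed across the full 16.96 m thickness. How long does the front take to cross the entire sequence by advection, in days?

With flow normal to the layers, continuity requires the same specific discharge q through every layer.
Σ(b_i/K_i) = 12.5/0.00524 + 1.86/0.829 + 2.60/0.108 = 2412 d.
q = Δh / Σ(b_i/K_i) = 9.10 / 2412 = 0.003773 m/day.
In each layer the seepage velocity is v_i = q/n_i, so the layer transit time is t_i = b_i·n_i / q:
  layer 1 (sandy clay): t_1 = 12.5 × 0.11 / 0.003773 = 364.4 d
  layer 2 (silty sand): t_2 = 1.86 × 0.11 / 0.003773 = 54.23 d
  layer 3 (weathered basalt): t_3 = 2.60 × 0.09 / 0.003773 = 62.02 d
Total t = Σ t_i = 480.7 days.

481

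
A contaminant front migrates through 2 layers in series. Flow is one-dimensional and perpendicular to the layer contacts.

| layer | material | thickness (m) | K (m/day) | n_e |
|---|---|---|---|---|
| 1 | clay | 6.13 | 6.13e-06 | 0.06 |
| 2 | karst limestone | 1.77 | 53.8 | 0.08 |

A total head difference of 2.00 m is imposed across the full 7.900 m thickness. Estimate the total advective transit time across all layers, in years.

697

With flow normal to the layers, continuity requires the same specific discharge q through every layer.
Σ(b_i/K_i) = 6.13/6.13e-06 + 1.77/53.8 = 1.000e+06 d.
q = Δh / Σ(b_i/K_i) = 2.00 / 1.000e+06 = 2.000e-06 m/day.
In each layer the seepage velocity is v_i = q/n_i, so the layer transit time is t_i = b_i·n_i / q:
  layer 1 (clay): t_1 = 6.13 × 0.06 / 2.000e-06 = 1.839e+05 d
  layer 2 (karst limestone): t_2 = 1.77 × 0.08 / 2.000e-06 = 70800 d
Total t = Σ t_i = 2.547e+05 days = 697.3 years.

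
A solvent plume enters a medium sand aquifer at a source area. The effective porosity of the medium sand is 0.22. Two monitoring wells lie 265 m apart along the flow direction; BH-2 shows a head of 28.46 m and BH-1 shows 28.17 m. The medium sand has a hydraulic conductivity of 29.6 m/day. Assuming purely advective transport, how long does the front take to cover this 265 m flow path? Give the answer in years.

4.93

Hydraulic gradient i = (28.46 − 28.17) / 265 = 0.29 / 265 = 0.001094.
Darcy flux q = K · i = 29.60 × 0.001094 = 0.03239 m/day.
Seepage velocity v = q / n_e = 0.03239 / 0.22 = 0.1472 m/day.
Travel time t = L / v = 265 / 0.1472 = 1800 days = 4.928 years.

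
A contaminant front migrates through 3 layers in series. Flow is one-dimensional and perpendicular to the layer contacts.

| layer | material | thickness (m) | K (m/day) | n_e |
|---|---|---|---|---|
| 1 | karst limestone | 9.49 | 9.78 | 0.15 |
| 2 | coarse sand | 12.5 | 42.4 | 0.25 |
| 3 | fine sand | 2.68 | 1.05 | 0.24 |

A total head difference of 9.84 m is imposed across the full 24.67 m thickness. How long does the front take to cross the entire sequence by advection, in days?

With flow normal to the layers, continuity requires the same specific discharge q through every layer.
Σ(b_i/K_i) = 9.49/9.78 + 12.5/42.4 + 2.68/1.05 = 3.818 d.
q = Δh / Σ(b_i/K_i) = 9.84 / 3.818 = 2.578 m/day.
In each layer the seepage velocity is v_i = q/n_i, so the layer transit time is t_i = b_i·n_i / q:
  layer 1 (karst limestone): t_1 = 9.49 × 0.15 / 2.578 = 0.5523 d
  layer 2 (coarse sand): t_2 = 12.5 × 0.25 / 2.578 = 1.212 d
  layer 3 (fine sand): t_3 = 2.68 × 0.24 / 2.578 = 0.2495 d
Total t = Σ t_i = 2.014 days.

2.01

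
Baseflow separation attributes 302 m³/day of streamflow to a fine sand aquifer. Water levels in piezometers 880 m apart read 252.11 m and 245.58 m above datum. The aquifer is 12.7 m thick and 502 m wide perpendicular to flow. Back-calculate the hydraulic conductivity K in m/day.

6.38

Cross-sectional area A = 502 × 12.7 = 6375 m².
Hydraulic gradient i = (252.11 − 245.58) / 880 = 6.53 / 880 = 0.007420.
From Q = K·A·i, K = Q / (A·i) = 302 / (6375 × 0.007420) = 6.384 m/day.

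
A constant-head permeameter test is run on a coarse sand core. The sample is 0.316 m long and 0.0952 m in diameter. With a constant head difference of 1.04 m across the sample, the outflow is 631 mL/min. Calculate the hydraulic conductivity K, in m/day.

Cross-sectional area A = π·(d/2)² = π × (0.0952/2)² = 0.007118 m².
Convert discharge: 631 mL/min = 1.052e-05 m³/s.
Darcy's law rearranged: K = Q·L / (A·Δh) = 1.052e-05 × 0.316 / (0.007118 × 1.04) = 0.0004489 m/s = 38.79 m/day.

38.8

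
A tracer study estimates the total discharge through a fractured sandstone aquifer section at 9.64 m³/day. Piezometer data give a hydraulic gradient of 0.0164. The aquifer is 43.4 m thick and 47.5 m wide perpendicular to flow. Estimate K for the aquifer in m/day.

0.285

Cross-sectional area A = 47.5 × 43.4 = 2062 m².
Hydraulic gradient i = 0.0164.
From Q = K·A·i, K = Q / (A·i) = 9.64 / (2062 × 0.01640) = 0.2851 m/day.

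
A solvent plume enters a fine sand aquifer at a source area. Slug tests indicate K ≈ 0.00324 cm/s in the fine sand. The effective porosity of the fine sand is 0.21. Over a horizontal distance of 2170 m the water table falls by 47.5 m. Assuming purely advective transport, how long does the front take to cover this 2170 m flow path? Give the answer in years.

20.4

Convert K: 0.00324 cm/s × 864 = 2.799 m/day.
Hydraulic gradient i = Δh / L = 47.5 / 2170 = 0.02189.
Darcy flux q = K · i = 2.799 × 0.02189 = 0.06128 m/day.
Seepage velocity v = q / n_e = 0.06128 / 0.21 = 0.2918 m/day.
Travel time t = L / v = 2170 / 0.2918 = 7437 days = 20.36 years.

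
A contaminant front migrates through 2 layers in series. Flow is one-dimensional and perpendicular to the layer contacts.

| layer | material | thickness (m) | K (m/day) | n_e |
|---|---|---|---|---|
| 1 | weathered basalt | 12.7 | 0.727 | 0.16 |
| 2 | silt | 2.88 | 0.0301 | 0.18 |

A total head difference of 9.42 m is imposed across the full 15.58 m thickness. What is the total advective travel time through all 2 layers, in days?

30.6

With flow normal to the layers, continuity requires the same specific discharge q through every layer.
Σ(b_i/K_i) = 12.7/0.727 + 2.88/0.0301 = 113.2 d.
q = Δh / Σ(b_i/K_i) = 9.42 / 113.2 = 0.08325 m/day.
In each layer the seepage velocity is v_i = q/n_i, so the layer transit time is t_i = b_i·n_i / q:
  layer 1 (weathered basalt): t_1 = 12.7 × 0.16 / 0.08325 = 24.41 d
  layer 2 (silt): t_2 = 2.88 × 0.18 / 0.08325 = 6.227 d
Total t = Σ t_i = 30.63 days.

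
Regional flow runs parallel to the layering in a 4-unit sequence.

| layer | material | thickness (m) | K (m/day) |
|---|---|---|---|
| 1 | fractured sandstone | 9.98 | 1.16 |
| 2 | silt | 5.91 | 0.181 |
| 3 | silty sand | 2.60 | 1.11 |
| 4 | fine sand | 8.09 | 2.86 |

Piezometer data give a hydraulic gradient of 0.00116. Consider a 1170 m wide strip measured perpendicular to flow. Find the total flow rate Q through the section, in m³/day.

52.5

Flow is parallel to layering, so each bed carries its own Darcy discharge and the transmissivities add.
Σ(K_i·b_i) = 1.16×9.98 + 0.181×5.91 + 1.11×2.60 + 2.86×8.09 = 38.67 m²/day.
Hydraulic gradient i = 0.00116.
Q = Σ(K_i·b_i) · W · i = 38.67 × 1170 × 0.001160 = 52.48 m³/day.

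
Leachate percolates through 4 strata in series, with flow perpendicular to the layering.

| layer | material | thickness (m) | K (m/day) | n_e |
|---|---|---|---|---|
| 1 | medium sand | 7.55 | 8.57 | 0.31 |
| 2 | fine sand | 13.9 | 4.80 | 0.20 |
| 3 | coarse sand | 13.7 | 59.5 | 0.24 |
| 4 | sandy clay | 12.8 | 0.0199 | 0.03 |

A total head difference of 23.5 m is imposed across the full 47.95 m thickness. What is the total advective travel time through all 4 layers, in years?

With flow normal to the layers, continuity requires the same specific discharge q through every layer.
Σ(b_i/K_i) = 7.55/8.57 + 13.9/4.80 + 13.7/59.5 + 12.8/0.0199 = 647.2 d.
q = Δh / Σ(b_i/K_i) = 23.5 / 647.2 = 0.03631 m/day.
In each layer the seepage velocity is v_i = q/n_i, so the layer transit time is t_i = b_i·n_i / q:
  layer 1 (medium sand): t_1 = 7.55 × 0.31 / 0.03631 = 64.46 d
  layer 2 (fine sand): t_2 = 13.9 × 0.20 / 0.03631 = 76.57 d
  layer 3 (coarse sand): t_3 = 13.7 × 0.24 / 0.03631 = 90.56 d
  layer 4 (sandy clay): t_4 = 12.8 × 0.03 / 0.03631 = 10.58 d
Total t = Σ t_i = 242.2 days = 0.6630 years.

0.663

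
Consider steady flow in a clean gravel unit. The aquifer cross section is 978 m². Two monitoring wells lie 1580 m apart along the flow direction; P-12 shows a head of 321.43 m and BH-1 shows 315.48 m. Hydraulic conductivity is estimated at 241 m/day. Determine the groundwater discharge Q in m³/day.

888

Hydraulic gradient i = (321.43 − 315.48) / 1580 = 5.95 / 1580 = 0.003766.
Darcy's law: Q = K · A · i = 241.0 × 978.0 × 0.003766 = 887.6 m³/day.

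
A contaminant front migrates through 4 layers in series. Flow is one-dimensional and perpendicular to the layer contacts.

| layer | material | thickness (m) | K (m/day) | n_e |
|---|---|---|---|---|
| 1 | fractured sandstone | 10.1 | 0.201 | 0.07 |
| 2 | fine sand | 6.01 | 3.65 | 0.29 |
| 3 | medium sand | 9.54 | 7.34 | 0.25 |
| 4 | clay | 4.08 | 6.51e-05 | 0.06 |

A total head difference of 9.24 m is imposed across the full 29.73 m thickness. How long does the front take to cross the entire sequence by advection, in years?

With flow normal to the layers, continuity requires the same specific discharge q through every layer.
Σ(b_i/K_i) = 10.1/0.201 + 6.01/3.65 + 9.54/7.34 + 4.08/6.51e-05 = 62726 d.
q = Δh / Σ(b_i/K_i) = 9.24 / 62726 = 0.0001473 m/day.
In each layer the seepage velocity is v_i = q/n_i, so the layer transit time is t_i = b_i·n_i / q:
  layer 1 (fractured sandstone): t_1 = 10.1 × 0.07 / 0.0001473 = 4799 d
  layer 2 (fine sand): t_2 = 6.01 × 0.29 / 0.0001473 = 11832 d
  layer 3 (medium sand): t_3 = 9.54 × 0.25 / 0.0001473 = 16191 d
  layer 4 (clay): t_4 = 4.08 × 0.06 / 0.0001473 = 1662 d
Total t = Σ t_i = 34484 days = 94.41 years.

94.4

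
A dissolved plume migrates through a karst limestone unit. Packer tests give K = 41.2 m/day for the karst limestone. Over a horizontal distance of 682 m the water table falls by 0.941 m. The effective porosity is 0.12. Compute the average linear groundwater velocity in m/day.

Hydraulic gradient i = Δh / L = 0.941 / 682 = 0.001380.
Darcy flux q = K · i = 41.20 × 0.001380 = 0.05685 m/day.
Seepage velocity v = q / n_e = 0.05685 / 0.12 = 0.4737 m/day.

0.474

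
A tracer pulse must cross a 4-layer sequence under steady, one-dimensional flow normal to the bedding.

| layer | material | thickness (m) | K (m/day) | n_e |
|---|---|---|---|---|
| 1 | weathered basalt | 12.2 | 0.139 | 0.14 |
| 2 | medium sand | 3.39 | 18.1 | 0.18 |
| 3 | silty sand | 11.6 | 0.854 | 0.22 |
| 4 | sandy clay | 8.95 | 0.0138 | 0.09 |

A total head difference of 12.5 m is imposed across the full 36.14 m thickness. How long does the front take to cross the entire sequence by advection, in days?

341

With flow normal to the layers, continuity requires the same specific discharge q through every layer.
Σ(b_i/K_i) = 12.2/0.139 + 3.39/18.1 + 11.6/0.854 + 8.95/0.0138 = 750.1 d.
q = Δh / Σ(b_i/K_i) = 12.5 / 750.1 = 0.01666 m/day.
In each layer the seepage velocity is v_i = q/n_i, so the layer transit time is t_i = b_i·n_i / q:
  layer 1 (weathered basalt): t_1 = 12.2 × 0.14 / 0.01666 = 102.5 d
  layer 2 (medium sand): t_2 = 3.39 × 0.18 / 0.01666 = 36.62 d
  layer 3 (silty sand): t_3 = 11.6 × 0.22 / 0.01666 = 153.1 d
  layer 4 (sandy clay): t_4 = 8.95 × 0.09 / 0.01666 = 48.34 d
Total t = Σ t_i = 340.6 days.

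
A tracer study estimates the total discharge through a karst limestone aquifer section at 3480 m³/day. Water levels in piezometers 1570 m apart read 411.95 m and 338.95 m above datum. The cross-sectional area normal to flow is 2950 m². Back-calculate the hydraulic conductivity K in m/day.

25.4

Hydraulic gradient i = (411.95 − 338.95) / 1570 = 73 / 1570 = 0.04650.
From Q = K·A·i, K = Q / (A·i) = 3480 / (2950 × 0.04650) = 25.37 m/day.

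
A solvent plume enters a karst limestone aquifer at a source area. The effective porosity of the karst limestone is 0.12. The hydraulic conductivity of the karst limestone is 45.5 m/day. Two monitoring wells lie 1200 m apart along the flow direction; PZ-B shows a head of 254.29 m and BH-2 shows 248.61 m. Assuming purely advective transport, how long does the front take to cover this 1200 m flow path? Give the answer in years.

Hydraulic gradient i = (254.29 − 248.61) / 1200 = 5.68 / 1200 = 0.004733.
Darcy flux q = K · i = 45.50 × 0.004733 = 0.2154 m/day.
Seepage velocity v = q / n_e = 0.2154 / 0.12 = 1.795 m/day.
Travel time t = L / v = 1200 / 1.795 = 668.6 days = 1.831 years.

1.83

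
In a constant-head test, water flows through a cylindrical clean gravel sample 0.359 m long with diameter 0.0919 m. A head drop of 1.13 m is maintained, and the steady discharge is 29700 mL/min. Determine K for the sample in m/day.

2050

Cross-sectional area A = π·(d/2)² = π × (0.0919/2)² = 0.006633 m².
Convert discharge: 29700 mL/min = 0.0004950 m³/s.
Darcy's law rearranged: K = Q·L / (A·Δh) = 0.0004950 × 0.359 / (0.006633 × 1.13) = 0.02371 m/s = 2048 m/day.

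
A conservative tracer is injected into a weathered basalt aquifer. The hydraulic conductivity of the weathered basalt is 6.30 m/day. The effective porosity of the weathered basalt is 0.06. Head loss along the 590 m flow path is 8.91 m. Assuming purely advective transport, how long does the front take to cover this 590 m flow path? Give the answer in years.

Hydraulic gradient i = Δh / L = 8.91 / 590 = 0.01510.
Darcy flux q = K · i = 6.300 × 0.01510 = 0.09514 m/day.
Seepage velocity v = q / n_e = 0.09514 / 0.06 = 1.586 m/day.
Travel time t = L / v = 590 / 1.586 = 372.1 days = 1.019 years.

1.02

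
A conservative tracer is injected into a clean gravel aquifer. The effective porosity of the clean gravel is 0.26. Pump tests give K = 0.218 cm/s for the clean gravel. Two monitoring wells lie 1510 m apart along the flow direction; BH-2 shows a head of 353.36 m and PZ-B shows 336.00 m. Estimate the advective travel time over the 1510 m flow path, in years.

0.496

Convert K: 0.218 cm/s × 864 = 188.4 m/day.
Hydraulic gradient i = (353.36 − 336.00) / 1510 = 17.36 / 1510 = 0.01150.
Darcy flux q = K · i = 188.4 × 0.01150 = 2.165 m/day.
Seepage velocity v = q / n_e = 2.165 / 0.26 = 8.329 m/day.
Travel time t = L / v = 1510 / 8.329 = 181.3 days = 0.4964 years.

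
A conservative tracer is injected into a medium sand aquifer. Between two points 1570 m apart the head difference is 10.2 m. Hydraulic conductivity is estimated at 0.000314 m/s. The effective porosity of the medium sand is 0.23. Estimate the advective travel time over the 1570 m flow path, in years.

Convert K: 0.000314 m/s × 86400 = 27.13 m/day.
Hydraulic gradient i = Δh / L = 10.2 / 1570 = 0.006497.
Darcy flux q = K · i = 27.13 × 0.006497 = 0.1763 m/day.
Seepage velocity v = q / n_e = 0.1763 / 0.23 = 0.7663 m/day.
Travel time t = L / v = 1570 / 0.7663 = 2049 days = 5.609 years.

5.61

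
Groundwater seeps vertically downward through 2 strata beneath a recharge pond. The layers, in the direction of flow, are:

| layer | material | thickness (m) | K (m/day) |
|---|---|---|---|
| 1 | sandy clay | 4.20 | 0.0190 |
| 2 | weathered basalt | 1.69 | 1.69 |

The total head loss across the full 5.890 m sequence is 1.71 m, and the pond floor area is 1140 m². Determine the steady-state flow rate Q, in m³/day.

Flow is perpendicular to layering, so the layers act in series and the equivalent K is the thickness-weighted harmonic mean.
Total thickness L = 4.20 + 1.69 = 5.890 m.
Σ(b_i/K_i) = 4.20/0.0190 + 1.69/1.69 = 222.1 d.
K_eq = L / Σ(b_i/K_i) = 5.890 / 222.1 = 0.02653 m/day.
Q = K_eq · A · (Δh/L) = 0.02653 × 1140 × (1.71/5.890) = 8.779 m³/day.

8.78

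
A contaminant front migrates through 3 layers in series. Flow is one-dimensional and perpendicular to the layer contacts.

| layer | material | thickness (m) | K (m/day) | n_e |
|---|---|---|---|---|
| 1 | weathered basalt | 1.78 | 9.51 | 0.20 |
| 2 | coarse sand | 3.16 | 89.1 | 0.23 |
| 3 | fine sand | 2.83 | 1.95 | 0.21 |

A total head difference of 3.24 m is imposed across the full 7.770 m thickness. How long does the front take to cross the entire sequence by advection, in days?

With flow normal to the layers, continuity requires the same specific discharge q through every layer.
Σ(b_i/K_i) = 1.78/9.51 + 3.16/89.1 + 2.83/1.95 = 1.674 d.
q = Δh / Σ(b_i/K_i) = 3.24 / 1.674 = 1.936 m/day.
In each layer the seepage velocity is v_i = q/n_i, so the layer transit time is t_i = b_i·n_i / q:
  layer 1 (weathered basalt): t_1 = 1.78 × 0.20 / 1.936 = 0.1839 d
  layer 2 (coarse sand): t_2 = 3.16 × 0.23 / 1.936 = 0.3755 d
  layer 3 (fine sand): t_3 = 2.83 × 0.21 / 1.936 = 0.3070 d
Total t = Σ t_i = 0.8665 days.

0.866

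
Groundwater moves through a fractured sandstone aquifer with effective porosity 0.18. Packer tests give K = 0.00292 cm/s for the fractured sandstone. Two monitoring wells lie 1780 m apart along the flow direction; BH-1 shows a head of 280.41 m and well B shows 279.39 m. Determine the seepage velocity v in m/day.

0.00803

Convert K: 0.00292 cm/s × 864 = 2.523 m/day.
Hydraulic gradient i = (280.41 − 279.39) / 1780 = 1.02 / 1780 = 0.0005730.
Darcy flux q = K · i = 2.523 × 0.0005730 = 0.001446 m/day.
Seepage velocity v = q / n_e = 0.001446 / 0.18 = 0.008032 m/day.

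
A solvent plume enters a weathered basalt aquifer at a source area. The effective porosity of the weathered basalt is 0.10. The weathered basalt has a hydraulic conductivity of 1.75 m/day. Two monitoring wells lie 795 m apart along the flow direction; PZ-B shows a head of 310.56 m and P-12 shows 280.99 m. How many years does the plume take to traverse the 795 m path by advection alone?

3.34

Hydraulic gradient i = (310.56 − 280.99) / 795 = 29.57 / 795 = 0.03719.
Darcy flux q = K · i = 1.750 × 0.03719 = 0.06509 m/day.
Seepage velocity v = q / n_e = 0.06509 / 0.10 = 0.6509 m/day.
Travel time t = L / v = 795 / 0.6509 = 1221 days = 3.344 years.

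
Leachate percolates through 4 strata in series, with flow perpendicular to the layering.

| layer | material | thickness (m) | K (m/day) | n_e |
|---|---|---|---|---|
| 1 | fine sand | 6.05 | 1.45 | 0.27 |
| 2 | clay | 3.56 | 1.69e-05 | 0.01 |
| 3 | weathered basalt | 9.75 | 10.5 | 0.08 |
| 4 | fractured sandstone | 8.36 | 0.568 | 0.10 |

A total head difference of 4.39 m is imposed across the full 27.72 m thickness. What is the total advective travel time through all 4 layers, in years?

With flow normal to the layers, continuity requires the same specific discharge q through every layer.
Σ(b_i/K_i) = 6.05/1.45 + 3.56/1.69e-05 + 9.75/10.5 + 8.36/0.568 = 2.107e+05 d.
q = Δh / Σ(b_i/K_i) = 4.39 / 2.107e+05 = 2.084e-05 m/day.
In each layer the seepage velocity is v_i = q/n_i, so the layer transit time is t_i = b_i·n_i / q:
  layer 1 (fine sand): t_1 = 6.05 × 0.27 / 2.084e-05 = 78390 d
  layer 2 (clay): t_2 = 3.56 × 0.01 / 2.084e-05 = 1708 d
  layer 3 (weathered basalt): t_3 = 9.75 × 0.08 / 2.084e-05 = 37431 d
  layer 4 (fractured sandstone): t_4 = 8.36 × 0.10 / 2.084e-05 = 40119 d
Total t = Σ t_i = 1.576e+05 days = 431.6 years.

432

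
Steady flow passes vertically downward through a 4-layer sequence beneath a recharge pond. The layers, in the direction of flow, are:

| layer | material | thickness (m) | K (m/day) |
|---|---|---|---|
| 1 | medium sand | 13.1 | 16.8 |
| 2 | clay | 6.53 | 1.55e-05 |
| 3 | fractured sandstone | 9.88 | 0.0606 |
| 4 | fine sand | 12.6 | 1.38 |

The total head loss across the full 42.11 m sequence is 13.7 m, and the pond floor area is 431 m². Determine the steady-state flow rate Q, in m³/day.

Flow is perpendicular to layering, so the layers act in series and the equivalent K is the thickness-weighted harmonic mean.
Total thickness L = 13.1 + 6.53 + 9.88 + 12.6 = 42.11 m.
Σ(b_i/K_i) = 13.1/16.8 + 6.53/1.55e-05 + 9.88/0.0606 + 12.6/1.38 = 4.215e+05 d.
K_eq = L / Σ(b_i/K_i) = 42.11 / 4.215e+05 = 9.991e-05 m/day.
Q = K_eq · A · (Δh/L) = 9.991e-05 × 431 × (13.7/42.11) = 0.01401 m³/day.

0.0140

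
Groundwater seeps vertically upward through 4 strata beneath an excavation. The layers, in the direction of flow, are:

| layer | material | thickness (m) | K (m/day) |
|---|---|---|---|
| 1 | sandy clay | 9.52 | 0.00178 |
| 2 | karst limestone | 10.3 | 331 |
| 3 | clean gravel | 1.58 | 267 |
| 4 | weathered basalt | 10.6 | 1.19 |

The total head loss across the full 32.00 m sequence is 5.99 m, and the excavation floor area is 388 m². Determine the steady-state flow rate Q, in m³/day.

Flow is perpendicular to layering, so the layers act in series and the equivalent K is the thickness-weighted harmonic mean.
Total thickness L = 9.52 + 10.3 + 1.58 + 10.6 = 32.00 m.
Σ(b_i/K_i) = 9.52/0.00178 + 10.3/331 + 1.58/267 + 10.6/1.19 = 5357 d.
K_eq = L / Σ(b_i/K_i) = 32.00 / 5357 = 0.005973 m/day.
Q = K_eq · A · (Δh/L) = 0.005973 × 388 × (5.99/32.00) = 0.4338 m³/day.

0.434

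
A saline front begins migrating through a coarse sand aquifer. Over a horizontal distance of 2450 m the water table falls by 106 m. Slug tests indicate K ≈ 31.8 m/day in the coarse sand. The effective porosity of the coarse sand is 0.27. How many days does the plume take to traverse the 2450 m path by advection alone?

Hydraulic gradient i = Δh / L = 106 / 2450 = 0.04327.
Darcy flux q = K · i = 31.80 × 0.04327 = 1.376 m/day.
Seepage velocity v = q / n_e = 1.376 / 0.27 = 5.096 m/day.
Travel time t = L / v = 2450 / 5.096 = 480.8 days.

481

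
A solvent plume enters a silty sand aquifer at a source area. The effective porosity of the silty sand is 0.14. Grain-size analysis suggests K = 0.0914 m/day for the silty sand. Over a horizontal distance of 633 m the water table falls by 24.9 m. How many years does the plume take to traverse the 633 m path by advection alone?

67.5

Hydraulic gradient i = Δh / L = 24.9 / 633 = 0.03934.
Darcy flux q = K · i = 0.09140 × 0.03934 = 0.003595 m/day.
Seepage velocity v = q / n_e = 0.003595 / 0.14 = 0.02568 m/day.
Travel time t = L / v = 633 / 0.02568 = 24648 days = 67.48 years.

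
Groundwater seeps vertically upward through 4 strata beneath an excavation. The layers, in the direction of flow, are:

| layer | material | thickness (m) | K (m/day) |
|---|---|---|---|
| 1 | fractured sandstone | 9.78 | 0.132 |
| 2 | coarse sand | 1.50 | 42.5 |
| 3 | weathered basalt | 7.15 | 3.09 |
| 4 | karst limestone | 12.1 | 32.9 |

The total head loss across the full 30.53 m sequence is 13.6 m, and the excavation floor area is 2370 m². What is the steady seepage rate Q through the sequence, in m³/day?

Flow is perpendicular to layering, so the layers act in series and the equivalent K is the thickness-weighted harmonic mean.
Total thickness L = 9.78 + 1.50 + 7.15 + 12.1 = 30.53 m.
Σ(b_i/K_i) = 9.78/0.132 + 1.50/42.5 + 7.15/3.09 + 12.1/32.9 = 76.81 d.
K_eq = L / Σ(b_i/K_i) = 30.53 / 76.81 = 0.3975 m/day.
Q = K_eq · A · (Δh/L) = 0.3975 × 2370 × (13.6/30.53) = 419.6 m³/day.

420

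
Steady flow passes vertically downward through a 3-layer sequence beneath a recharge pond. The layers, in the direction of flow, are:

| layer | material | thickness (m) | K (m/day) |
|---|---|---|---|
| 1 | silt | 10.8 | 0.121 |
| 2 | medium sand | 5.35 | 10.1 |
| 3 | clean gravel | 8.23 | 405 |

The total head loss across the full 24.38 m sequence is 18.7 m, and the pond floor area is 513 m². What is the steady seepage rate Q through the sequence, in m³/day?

107

Flow is perpendicular to layering, so the layers act in series and the equivalent K is the thickness-weighted harmonic mean.
Total thickness L = 10.8 + 5.35 + 8.23 = 24.38 m.
Σ(b_i/K_i) = 10.8/0.121 + 5.35/10.1 + 8.23/405 = 89.81 d.
K_eq = L / Σ(b_i/K_i) = 24.38 / 89.81 = 0.2715 m/day.
Q = K_eq · A · (Δh/L) = 0.2715 × 513 × (18.7/24.38) = 106.8 m³/day.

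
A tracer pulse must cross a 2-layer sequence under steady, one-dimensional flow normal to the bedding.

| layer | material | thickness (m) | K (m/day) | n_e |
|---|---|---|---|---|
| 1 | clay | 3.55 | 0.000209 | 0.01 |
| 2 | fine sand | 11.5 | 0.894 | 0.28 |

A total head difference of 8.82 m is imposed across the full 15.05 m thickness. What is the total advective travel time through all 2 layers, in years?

17.2

With flow normal to the layers, continuity requires the same specific discharge q through every layer.
Σ(b_i/K_i) = 3.55/0.000209 + 11.5/0.894 = 16999 d.
q = Δh / Σ(b_i/K_i) = 8.82 / 16999 = 0.0005189 m/day.
In each layer the seepage velocity is v_i = q/n_i, so the layer transit time is t_i = b_i·n_i / q:
  layer 1 (clay): t_1 = 3.55 × 0.01 / 0.0005189 = 68.42 d
  layer 2 (fine sand): t_2 = 11.5 × 0.28 / 0.0005189 = 6206 d
Total t = Σ t_i = 6274 days = 17.18 years.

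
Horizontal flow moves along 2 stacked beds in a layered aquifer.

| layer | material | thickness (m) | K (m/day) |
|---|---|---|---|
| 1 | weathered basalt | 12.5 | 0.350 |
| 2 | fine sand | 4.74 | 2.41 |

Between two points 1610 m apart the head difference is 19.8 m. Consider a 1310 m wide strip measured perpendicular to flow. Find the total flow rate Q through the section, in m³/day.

255

Flow is parallel to layering, so each bed carries its own Darcy discharge and the transmissivities add.
Σ(K_i·b_i) = 0.350×12.5 + 2.41×4.74 = 15.80 m²/day.
Hydraulic gradient i = Δh / L = 19.8 / 1610 = 0.01230.
Q = Σ(K_i·b_i) · W · i = 15.80 × 1310 × 0.01230 = 254.5 m³/day.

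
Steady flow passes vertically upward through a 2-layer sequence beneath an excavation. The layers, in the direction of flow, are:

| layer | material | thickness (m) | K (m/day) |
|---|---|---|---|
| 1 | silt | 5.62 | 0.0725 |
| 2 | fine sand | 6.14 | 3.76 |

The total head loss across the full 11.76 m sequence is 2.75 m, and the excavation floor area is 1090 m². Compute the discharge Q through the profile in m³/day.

Flow is perpendicular to layering, so the layers act in series and the equivalent K is the thickness-weighted harmonic mean.
Total thickness L = 5.62 + 6.14 = 11.76 m.
Σ(b_i/K_i) = 5.62/0.0725 + 6.14/3.76 = 79.15 d.
K_eq = L / Σ(b_i/K_i) = 11.76 / 79.15 = 0.1486 m/day.
Q = K_eq · A · (Δh/L) = 0.1486 × 1090 × (2.75/11.76) = 37.87 m³/day.

37.9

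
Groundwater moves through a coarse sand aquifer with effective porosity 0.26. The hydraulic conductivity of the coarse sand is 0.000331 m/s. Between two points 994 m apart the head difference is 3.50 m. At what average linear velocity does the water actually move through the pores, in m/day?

0.387

Convert K: 0.000331 m/s × 86400 = 28.60 m/day.
Hydraulic gradient i = Δh / L = 3.50 / 994 = 0.003521.
Darcy flux q = K · i = 28.60 × 0.003521 = 0.1007 m/day.
Seepage velocity v = q / n_e = 0.1007 / 0.26 = 0.3873 m/day.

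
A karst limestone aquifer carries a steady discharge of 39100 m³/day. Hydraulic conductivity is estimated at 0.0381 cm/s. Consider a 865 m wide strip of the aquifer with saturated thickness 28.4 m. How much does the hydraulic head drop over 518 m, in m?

25.0

Convert K: 0.0381 cm/s × 864 = 32.92 m/day.
Cross-sectional area A = 865 × 28.4 = 24566 m².
From Q = K·A·i, i = Q / (K·A) = 39100 / (32.92 × 24566) = 0.04835.
Head loss Δh = i · L = 0.04835 × 518 = 25.05 m.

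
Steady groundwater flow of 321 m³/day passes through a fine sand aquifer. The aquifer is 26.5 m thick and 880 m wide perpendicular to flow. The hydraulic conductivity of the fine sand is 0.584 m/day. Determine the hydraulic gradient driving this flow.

0.0236

Cross-sectional area A = 880 × 26.5 = 23320 m².
From Q = K·A·i, i = Q / (K·A) = 321 / (0.5840 × 23320) = 0.02357.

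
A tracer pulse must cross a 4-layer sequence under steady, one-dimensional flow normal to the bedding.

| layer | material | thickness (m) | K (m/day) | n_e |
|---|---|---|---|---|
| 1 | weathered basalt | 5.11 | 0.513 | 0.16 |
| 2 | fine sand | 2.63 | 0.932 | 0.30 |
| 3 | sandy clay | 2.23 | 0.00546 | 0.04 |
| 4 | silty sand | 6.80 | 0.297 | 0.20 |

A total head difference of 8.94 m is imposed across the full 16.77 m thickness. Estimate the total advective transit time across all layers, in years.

With flow normal to the layers, continuity requires the same specific discharge q through every layer.
Σ(b_i/K_i) = 5.11/0.513 + 2.63/0.932 + 2.23/0.00546 + 6.80/0.297 = 444.1 d.
q = Δh / Σ(b_i/K_i) = 8.94 / 444.1 = 0.02013 m/day.
In each layer the seepage velocity is v_i = q/n_i, so the layer transit time is t_i = b_i·n_i / q:
  layer 1 (weathered basalt): t_1 = 5.11 × 0.16 / 0.02013 = 40.62 d
  layer 2 (fine sand): t_2 = 2.63 × 0.30 / 0.02013 = 39.19 d
  layer 3 (sandy clay): t_3 = 2.23 × 0.04 / 0.02013 = 4.431 d
  layer 4 (silty sand): t_4 = 6.80 × 0.20 / 0.02013 = 67.56 d
Total t = Σ t_i = 151.8 days = 0.4156 years.

0.416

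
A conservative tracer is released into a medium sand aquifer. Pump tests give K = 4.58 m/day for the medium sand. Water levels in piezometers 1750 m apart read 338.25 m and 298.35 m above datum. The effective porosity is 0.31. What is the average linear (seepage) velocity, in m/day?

Hydraulic gradient i = (338.25 − 298.35) / 1750 = 39.9 / 1750 = 0.02280.
Darcy flux q = K · i = 4.580 × 0.02280 = 0.1044 m/day.
Seepage velocity v = q / n_e = 0.1044 / 0.31 = 0.3369 m/day.

0.337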